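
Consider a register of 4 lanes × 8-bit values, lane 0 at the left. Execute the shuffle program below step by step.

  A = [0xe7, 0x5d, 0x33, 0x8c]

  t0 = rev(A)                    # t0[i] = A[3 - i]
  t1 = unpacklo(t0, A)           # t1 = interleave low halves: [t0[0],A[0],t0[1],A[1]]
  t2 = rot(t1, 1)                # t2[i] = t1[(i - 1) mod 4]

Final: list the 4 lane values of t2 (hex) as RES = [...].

RES = [ 0x5d  0x8c  0xe7  0x33 ]

  t0: 8c 33 5d e7
  t1: 8c e7 33 5d
  t2: 5d 8c e7 33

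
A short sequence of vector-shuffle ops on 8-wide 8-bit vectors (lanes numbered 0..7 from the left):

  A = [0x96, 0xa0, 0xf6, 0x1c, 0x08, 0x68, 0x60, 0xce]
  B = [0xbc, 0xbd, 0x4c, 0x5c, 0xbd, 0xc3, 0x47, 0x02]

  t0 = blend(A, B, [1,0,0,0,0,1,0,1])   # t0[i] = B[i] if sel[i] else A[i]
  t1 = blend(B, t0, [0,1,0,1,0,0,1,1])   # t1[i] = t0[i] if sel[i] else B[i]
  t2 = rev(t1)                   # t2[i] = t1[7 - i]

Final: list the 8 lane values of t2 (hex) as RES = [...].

RES = [0x02, 0x60, 0xc3, 0xbd, 0x1c, 0x4c, 0xa0, 0xbc]

  t0: bc a0 f6 1c 08 c3 60 02
  t1: bc a0 4c 1c bd c3 60 02
  t2: 02 60 c3 bd 1c 4c a0 bc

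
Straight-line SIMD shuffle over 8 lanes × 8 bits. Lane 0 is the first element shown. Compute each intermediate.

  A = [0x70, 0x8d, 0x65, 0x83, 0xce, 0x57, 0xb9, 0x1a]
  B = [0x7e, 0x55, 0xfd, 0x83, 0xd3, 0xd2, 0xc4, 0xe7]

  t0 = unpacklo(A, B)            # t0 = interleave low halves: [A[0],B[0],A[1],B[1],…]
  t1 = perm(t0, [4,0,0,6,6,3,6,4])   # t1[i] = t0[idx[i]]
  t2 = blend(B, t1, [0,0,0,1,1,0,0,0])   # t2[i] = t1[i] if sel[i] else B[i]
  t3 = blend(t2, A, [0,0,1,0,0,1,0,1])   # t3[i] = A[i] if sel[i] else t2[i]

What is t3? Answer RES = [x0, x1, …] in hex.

RES = [ 0x7e  0x55  0x65  0x83  0x83  0x57  0xc4  0x1a ]

→ t0 |70|7e|8d|55|65|fd|83|83|
→ t1 |65|70|70|83|83|55|83|65|
→ t2 |7e|55|fd|83|83|d2|c4|e7|
→ t3 |7e|55|65|83|83|57|c4|1a|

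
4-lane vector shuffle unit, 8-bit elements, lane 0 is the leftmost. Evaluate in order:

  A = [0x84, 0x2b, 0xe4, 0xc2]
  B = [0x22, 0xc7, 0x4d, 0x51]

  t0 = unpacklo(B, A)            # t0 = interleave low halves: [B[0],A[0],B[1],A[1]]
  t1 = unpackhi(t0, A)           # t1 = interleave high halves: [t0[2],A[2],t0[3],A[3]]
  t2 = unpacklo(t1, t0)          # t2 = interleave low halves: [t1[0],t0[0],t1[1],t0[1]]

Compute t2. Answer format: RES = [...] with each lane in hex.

t0 = [0x22, 0x84, 0xc7, 0x2b]
t1 = [0xc7, 0xe4, 0x2b, 0xc2]
t2 = [0xc7, 0x22, 0xe4, 0x84]

RES = [ 0xc7  0x22  0xe4  0x84 ]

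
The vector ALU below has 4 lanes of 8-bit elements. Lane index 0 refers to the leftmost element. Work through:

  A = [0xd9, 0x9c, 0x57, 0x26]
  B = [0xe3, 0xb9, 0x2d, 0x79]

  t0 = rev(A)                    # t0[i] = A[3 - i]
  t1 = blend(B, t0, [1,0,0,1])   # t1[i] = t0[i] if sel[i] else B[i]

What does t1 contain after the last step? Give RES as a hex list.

RES = [ 0x26  0xb9  0x2d  0xd9 ]

t0 = [0x26, 0x57, 0x9c, 0xd9]
t1 = [0x26, 0xb9, 0x2d, 0xd9]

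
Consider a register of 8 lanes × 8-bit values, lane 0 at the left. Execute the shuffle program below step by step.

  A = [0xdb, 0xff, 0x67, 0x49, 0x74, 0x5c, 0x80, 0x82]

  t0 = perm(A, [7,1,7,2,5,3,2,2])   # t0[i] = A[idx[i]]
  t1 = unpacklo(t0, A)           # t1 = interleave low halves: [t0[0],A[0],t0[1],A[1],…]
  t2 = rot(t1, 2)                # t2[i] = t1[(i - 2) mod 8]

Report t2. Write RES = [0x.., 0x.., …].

RES = [ 0x67  0x49  0x82  0xdb  0xff  0xff  0x82  0x67 ]

→ t0 |82|ff|82|67|5c|49|67|67|
→ t1 |82|db|ff|ff|82|67|67|49|
→ t2 |67|49|82|db|ff|ff|82|67|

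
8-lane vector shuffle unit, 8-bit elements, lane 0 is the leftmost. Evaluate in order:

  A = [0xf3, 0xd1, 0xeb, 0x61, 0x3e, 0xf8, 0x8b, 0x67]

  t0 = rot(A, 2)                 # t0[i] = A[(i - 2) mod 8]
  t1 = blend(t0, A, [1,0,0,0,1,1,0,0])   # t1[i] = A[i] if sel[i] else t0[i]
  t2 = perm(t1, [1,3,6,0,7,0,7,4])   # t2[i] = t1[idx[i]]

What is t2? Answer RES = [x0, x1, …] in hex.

RES = [0x67, 0xd1, 0x3e, 0xf3, 0xf8, 0xf3, 0xf8, 0x3e]

  t0: 8b 67 f3 d1 eb 61 3e f8
  t1: f3 67 f3 d1 3e f8 3e f8
  t2: 67 d1 3e f3 f8 f3 f8 3e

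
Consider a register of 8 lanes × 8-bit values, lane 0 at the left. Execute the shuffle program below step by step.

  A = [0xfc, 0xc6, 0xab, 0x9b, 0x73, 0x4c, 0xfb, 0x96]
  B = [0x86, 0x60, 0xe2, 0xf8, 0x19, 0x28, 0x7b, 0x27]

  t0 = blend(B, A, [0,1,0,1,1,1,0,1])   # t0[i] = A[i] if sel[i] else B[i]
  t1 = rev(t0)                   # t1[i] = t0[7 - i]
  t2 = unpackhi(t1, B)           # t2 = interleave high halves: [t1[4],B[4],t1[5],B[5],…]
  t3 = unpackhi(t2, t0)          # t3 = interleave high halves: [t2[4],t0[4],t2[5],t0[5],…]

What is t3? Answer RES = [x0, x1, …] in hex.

  t0: 86 c6 e2 9b 73 4c 7b 96
  t1: 96 7b 4c 73 9b e2 c6 86
  t2: 9b 19 e2 28 c6 7b 86 27
  t3: c6 73 7b 4c 86 7b 27 96

RES = [ 0xc6  0x73  0x7b  0x4c  0x86  0x7b  0x27  0x96 ]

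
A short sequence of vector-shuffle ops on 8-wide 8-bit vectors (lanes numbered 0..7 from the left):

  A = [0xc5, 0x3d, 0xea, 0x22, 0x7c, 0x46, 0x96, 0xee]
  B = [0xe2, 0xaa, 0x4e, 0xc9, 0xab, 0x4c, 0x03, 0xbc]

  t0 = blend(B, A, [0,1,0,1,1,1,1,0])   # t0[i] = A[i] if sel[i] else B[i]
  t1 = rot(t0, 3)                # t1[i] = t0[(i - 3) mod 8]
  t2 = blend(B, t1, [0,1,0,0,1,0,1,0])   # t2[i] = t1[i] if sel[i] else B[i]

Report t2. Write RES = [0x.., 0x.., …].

RES = [0xe2, 0x96, 0x4e, 0xc9, 0x3d, 0x4c, 0x22, 0xbc]

  t0: e2 3d 4e 22 7c 46 96 bc
  t1: 46 96 bc e2 3d 4e 22 7c
  t2: e2 96 4e c9 3d 4c 22 bc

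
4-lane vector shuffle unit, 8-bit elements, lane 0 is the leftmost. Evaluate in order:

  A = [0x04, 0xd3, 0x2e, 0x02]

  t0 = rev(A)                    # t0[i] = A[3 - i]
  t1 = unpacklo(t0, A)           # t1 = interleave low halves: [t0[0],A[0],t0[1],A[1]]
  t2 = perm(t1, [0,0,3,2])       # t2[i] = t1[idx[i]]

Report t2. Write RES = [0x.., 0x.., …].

RES = [ 0x02  0x02  0xd3  0x2e ]

→ t0 |02|2e|d3|04|
→ t1 |02|04|2e|d3|
→ t2 |02|02|d3|2e|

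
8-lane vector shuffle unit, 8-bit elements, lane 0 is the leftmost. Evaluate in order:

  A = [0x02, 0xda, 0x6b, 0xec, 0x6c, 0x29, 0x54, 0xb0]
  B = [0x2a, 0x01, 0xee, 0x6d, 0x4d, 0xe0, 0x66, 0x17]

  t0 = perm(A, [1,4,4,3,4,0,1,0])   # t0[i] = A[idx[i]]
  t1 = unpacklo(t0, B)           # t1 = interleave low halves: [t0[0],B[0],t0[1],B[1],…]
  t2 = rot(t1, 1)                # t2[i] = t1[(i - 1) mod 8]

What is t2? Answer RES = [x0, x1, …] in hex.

RES = [ 0x6d  0xda  0x2a  0x6c  0x01  0x6c  0xee  0xec ]

t0 = [0xda, 0x6c, 0x6c, 0xec, 0x6c, 0x02, 0xda, 0x02]
t1 = [0xda, 0x2a, 0x6c, 0x01, 0x6c, 0xee, 0xec, 0x6d]
t2 = [0x6d, 0xda, 0x2a, 0x6c, 0x01, 0x6c, 0xee, 0xec]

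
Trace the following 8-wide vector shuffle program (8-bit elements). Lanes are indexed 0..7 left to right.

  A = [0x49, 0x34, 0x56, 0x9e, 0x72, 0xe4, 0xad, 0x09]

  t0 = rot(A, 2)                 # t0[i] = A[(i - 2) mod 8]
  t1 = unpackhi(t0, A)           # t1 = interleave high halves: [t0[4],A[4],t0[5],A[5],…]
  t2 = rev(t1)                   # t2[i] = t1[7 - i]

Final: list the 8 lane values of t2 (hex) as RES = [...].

RES = [ 0x09  0xe4  0xad  0x72  0xe4  0x9e  0x72  0x56 ]

  t0: ad 09 49 34 56 9e 72 e4
  t1: 56 72 9e e4 72 ad e4 09
  t2: 09 e4 ad 72 e4 9e 72 56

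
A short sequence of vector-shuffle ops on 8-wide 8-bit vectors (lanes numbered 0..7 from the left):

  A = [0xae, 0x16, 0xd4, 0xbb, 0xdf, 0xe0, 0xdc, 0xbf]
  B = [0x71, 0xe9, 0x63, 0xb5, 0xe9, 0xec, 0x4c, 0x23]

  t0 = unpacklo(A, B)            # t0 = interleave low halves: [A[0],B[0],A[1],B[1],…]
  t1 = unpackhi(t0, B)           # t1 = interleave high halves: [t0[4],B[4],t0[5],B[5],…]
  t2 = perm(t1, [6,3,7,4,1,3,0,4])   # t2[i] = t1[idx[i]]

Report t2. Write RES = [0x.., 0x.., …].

  t0: ae 71 16 e9 d4 63 bb b5
  t1: d4 e9 63 ec bb 4c b5 23
  t2: b5 ec 23 bb e9 ec d4 bb

RES = [0xb5, 0xec, 0x23, 0xbb, 0xe9, 0xec, 0xd4, 0xbb]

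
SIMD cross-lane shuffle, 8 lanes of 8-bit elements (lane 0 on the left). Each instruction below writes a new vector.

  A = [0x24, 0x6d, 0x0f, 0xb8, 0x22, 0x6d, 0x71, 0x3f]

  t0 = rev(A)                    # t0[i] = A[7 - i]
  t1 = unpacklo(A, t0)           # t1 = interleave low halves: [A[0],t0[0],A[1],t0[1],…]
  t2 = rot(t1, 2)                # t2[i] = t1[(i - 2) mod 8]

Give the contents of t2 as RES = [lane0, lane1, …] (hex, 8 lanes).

t0 = [0x3f, 0x71, 0x6d, 0x22, 0xb8, 0x0f, 0x6d, 0x24]
t1 = [0x24, 0x3f, 0x6d, 0x71, 0x0f, 0x6d, 0xb8, 0x22]
t2 = [0xb8, 0x22, 0x24, 0x3f, 0x6d, 0x71, 0x0f, 0x6d]

RES = [ 0xb8  0x22  0x24  0x3f  0x6d  0x71  0x0f  0x6d ]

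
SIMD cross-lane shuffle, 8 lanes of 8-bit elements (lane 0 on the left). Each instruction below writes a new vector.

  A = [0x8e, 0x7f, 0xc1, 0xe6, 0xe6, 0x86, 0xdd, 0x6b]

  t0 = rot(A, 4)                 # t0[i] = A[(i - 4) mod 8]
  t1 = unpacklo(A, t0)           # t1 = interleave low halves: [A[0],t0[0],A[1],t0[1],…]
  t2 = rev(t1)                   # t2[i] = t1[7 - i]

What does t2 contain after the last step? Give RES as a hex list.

RES = [ 0x6b  0xe6  0xdd  0xc1  0x86  0x7f  0xe6  0x8e ]

→ t0 |e6|86|dd|6b|8e|7f|c1|e6|
→ t1 |8e|e6|7f|86|c1|dd|e6|6b|
→ t2 |6b|e6|dd|c1|86|7f|e6|8e|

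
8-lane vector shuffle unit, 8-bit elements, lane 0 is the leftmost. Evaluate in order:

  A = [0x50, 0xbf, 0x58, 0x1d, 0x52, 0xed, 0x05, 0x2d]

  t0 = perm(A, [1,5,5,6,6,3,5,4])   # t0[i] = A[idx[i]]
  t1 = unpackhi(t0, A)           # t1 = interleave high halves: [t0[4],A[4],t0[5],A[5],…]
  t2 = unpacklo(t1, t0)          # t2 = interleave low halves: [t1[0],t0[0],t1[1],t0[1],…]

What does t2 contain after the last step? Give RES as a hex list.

→ t0 |bf|ed|ed|05|05|1d|ed|52|
→ t1 |05|52|1d|ed|ed|05|52|2d|
→ t2 |05|bf|52|ed|1d|ed|ed|05|

RES = [0x05, 0xbf, 0x52, 0xed, 0x1d, 0xed, 0xed, 0x05]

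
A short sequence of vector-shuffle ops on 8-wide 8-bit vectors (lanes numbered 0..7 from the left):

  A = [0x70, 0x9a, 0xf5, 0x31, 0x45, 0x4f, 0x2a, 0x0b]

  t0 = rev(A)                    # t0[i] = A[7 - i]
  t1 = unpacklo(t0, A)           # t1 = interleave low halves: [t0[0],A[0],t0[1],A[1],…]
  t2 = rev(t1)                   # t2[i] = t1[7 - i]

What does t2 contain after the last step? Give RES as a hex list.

→ t0 |0b|2a|4f|45|31|f5|9a|70|
→ t1 |0b|70|2a|9a|4f|f5|45|31|
→ t2 |31|45|f5|4f|9a|2a|70|0b|

RES = [0x31, 0x45, 0xf5, 0x4f, 0x9a, 0x2a, 0x70, 0x0b]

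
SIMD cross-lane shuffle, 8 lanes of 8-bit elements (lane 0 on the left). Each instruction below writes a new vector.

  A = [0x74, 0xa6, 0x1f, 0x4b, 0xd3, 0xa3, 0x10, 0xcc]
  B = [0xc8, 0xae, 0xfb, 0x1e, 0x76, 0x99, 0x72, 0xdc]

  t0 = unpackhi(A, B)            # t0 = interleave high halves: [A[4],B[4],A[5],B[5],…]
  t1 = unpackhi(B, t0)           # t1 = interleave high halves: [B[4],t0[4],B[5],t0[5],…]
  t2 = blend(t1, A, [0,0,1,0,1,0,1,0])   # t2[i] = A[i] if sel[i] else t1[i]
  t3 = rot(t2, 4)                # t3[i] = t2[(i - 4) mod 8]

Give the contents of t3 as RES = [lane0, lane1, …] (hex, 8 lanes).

RES = [ 0xd3  0xcc  0x10  0xdc  0x76  0x10  0x1f  0x72 ]

→ t0 |d3|76|a3|99|10|72|cc|dc|
→ t1 |76|10|99|72|72|cc|dc|dc|
→ t2 |76|10|1f|72|d3|cc|10|dc|
→ t3 |d3|cc|10|dc|76|10|1f|72|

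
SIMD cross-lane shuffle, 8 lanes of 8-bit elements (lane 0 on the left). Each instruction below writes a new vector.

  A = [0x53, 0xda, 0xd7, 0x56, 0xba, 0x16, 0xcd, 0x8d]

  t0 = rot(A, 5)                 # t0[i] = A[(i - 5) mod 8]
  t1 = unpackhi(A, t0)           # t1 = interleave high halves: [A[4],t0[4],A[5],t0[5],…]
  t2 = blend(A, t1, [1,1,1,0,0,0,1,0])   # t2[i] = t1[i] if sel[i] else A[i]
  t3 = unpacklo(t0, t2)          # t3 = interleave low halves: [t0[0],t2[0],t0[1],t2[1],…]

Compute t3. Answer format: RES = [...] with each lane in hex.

RES = [0x56, 0xba, 0xba, 0x8d, 0x16, 0x16, 0xcd, 0x56]

→ t0 |56|ba|16|cd|8d|53|da|d7|
→ t1 |ba|8d|16|53|cd|da|8d|d7|
→ t2 |ba|8d|16|56|ba|16|8d|8d|
→ t3 |56|ba|ba|8d|16|16|cd|56|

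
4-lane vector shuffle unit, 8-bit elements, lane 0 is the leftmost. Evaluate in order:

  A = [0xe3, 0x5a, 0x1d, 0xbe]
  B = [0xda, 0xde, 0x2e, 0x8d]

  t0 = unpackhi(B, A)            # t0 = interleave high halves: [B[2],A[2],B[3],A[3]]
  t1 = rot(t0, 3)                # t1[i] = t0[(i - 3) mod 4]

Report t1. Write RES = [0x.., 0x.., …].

RES = [0x1d, 0x8d, 0xbe, 0x2e]

t0 = [0x2e, 0x1d, 0x8d, 0xbe]
t1 = [0x1d, 0x8d, 0xbe, 0x2e]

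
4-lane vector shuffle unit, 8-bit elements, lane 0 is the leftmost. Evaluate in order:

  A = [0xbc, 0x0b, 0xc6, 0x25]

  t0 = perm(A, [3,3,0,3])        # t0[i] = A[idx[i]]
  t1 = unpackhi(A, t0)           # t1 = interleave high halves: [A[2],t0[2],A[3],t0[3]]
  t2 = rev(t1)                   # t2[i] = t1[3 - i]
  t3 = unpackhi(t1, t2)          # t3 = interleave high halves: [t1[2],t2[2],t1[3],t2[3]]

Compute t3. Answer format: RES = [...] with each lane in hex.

RES = [ 0x25  0xbc  0x25  0xc6 ]

  t0: 25 25 bc 25
  t1: c6 bc 25 25
  t2: 25 25 bc c6
  t3: 25 bc 25 c6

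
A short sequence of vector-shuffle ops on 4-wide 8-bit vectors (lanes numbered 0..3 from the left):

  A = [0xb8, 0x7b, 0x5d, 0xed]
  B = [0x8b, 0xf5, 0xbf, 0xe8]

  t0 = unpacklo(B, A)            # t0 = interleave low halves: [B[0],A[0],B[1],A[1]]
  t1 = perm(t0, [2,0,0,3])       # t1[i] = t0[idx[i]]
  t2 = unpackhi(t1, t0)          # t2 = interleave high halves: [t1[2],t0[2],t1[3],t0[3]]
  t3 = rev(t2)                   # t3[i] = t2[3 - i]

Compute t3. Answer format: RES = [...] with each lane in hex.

RES = [0x7b, 0x7b, 0xf5, 0x8b]

  t0: 8b b8 f5 7b
  t1: f5 8b 8b 7b
  t2: 8b f5 7b 7b
  t3: 7b 7b f5 8b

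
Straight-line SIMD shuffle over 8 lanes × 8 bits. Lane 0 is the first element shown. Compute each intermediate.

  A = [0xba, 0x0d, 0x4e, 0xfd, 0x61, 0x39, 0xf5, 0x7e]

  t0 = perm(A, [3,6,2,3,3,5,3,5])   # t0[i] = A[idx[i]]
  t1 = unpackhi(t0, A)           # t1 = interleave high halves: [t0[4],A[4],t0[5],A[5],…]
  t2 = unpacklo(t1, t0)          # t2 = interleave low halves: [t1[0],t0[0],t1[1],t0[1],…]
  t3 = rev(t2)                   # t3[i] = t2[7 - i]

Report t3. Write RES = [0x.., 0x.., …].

→ t0 |fd|f5|4e|fd|fd|39|fd|39|
→ t1 |fd|61|39|39|fd|f5|39|7e|
→ t2 |fd|fd|61|f5|39|4e|39|fd|
→ t3 |fd|39|4e|39|f5|61|fd|fd|

RES = [ 0xfd  0x39  0x4e  0x39  0xf5  0x61  0xfd  0xfd ]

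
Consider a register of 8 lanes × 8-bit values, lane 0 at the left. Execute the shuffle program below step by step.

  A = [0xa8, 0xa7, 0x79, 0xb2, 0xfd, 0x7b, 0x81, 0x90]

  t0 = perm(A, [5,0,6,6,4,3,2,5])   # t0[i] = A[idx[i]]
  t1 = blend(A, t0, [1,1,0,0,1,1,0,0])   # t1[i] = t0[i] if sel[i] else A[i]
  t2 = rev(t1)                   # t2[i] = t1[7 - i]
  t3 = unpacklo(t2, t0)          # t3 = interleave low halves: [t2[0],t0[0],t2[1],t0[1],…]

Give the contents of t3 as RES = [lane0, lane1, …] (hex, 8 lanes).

RES = [ 0x90  0x7b  0x81  0xa8  0xb2  0x81  0xfd  0x81 ]

  t0: 7b a8 81 81 fd b2 79 7b
  t1: 7b a8 79 b2 fd b2 81 90
  t2: 90 81 b2 fd b2 79 a8 7b
  t3: 90 7b 81 a8 b2 81 fd 81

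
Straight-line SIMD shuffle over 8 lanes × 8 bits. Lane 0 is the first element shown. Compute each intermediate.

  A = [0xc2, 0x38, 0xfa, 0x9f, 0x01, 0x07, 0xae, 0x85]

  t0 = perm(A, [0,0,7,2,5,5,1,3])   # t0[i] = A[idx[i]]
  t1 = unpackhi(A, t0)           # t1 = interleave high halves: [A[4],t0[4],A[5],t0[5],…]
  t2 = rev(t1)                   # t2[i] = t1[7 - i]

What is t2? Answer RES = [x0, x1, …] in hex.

RES = [0x9f, 0x85, 0x38, 0xae, 0x07, 0x07, 0x07, 0x01]

t0 = [0xc2, 0xc2, 0x85, 0xfa, 0x07, 0x07, 0x38, 0x9f]
t1 = [0x01, 0x07, 0x07, 0x07, 0xae, 0x38, 0x85, 0x9f]
t2 = [0x9f, 0x85, 0x38, 0xae, 0x07, 0x07, 0x07, 0x01]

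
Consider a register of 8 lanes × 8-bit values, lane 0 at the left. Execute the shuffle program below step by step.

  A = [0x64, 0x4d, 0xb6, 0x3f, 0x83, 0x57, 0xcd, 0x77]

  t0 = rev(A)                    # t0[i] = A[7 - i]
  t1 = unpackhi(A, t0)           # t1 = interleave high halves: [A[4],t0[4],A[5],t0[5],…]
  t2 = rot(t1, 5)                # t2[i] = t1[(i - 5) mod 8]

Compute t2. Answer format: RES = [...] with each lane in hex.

→ t0 |77|cd|57|83|3f|b6|4d|64|
→ t1 |83|3f|57|b6|cd|4d|77|64|
→ t2 |b6|cd|4d|77|64|83|3f|57|

RES = [0xb6, 0xcd, 0x4d, 0x77, 0x64, 0x83, 0x3f, 0x57]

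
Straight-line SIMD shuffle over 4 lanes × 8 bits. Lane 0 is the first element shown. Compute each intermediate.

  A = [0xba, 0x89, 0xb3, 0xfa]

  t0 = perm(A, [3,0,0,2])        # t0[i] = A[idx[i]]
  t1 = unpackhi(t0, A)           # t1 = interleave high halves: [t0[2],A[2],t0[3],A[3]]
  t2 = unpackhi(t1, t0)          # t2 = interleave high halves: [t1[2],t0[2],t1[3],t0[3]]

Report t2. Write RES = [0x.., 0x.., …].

RES = [ 0xb3  0xba  0xfa  0xb3 ]

t0 = [0xfa, 0xba, 0xba, 0xb3]
t1 = [0xba, 0xb3, 0xb3, 0xfa]
t2 = [0xb3, 0xba, 0xfa, 0xb3]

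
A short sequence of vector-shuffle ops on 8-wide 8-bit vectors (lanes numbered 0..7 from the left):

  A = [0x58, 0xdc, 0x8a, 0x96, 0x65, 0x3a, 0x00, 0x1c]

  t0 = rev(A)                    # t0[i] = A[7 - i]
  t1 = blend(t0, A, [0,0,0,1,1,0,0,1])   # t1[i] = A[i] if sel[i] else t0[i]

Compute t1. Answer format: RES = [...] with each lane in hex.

t0 = [0x1c, 0x00, 0x3a, 0x65, 0x96, 0x8a, 0xdc, 0x58]
t1 = [0x1c, 0x00, 0x3a, 0x96, 0x65, 0x8a, 0xdc, 0x1c]

RES = [ 0x1c  0x00  0x3a  0x96  0x65  0x8a  0xdc  0x1c ]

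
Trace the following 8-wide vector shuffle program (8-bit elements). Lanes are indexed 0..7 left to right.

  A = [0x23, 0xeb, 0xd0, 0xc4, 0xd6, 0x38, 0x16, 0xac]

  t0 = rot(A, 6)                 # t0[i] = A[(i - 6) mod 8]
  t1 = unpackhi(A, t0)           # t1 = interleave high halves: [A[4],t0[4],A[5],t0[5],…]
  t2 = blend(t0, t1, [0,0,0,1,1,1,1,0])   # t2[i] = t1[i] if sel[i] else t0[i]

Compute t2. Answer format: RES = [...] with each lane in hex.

t0 = [0xd0, 0xc4, 0xd6, 0x38, 0x16, 0xac, 0x23, 0xeb]
t1 = [0xd6, 0x16, 0x38, 0xac, 0x16, 0x23, 0xac, 0xeb]
t2 = [0xd0, 0xc4, 0xd6, 0xac, 0x16, 0x23, 0xac, 0xeb]

RES = [0xd0, 0xc4, 0xd6, 0xac, 0x16, 0x23, 0xac, 0xeb]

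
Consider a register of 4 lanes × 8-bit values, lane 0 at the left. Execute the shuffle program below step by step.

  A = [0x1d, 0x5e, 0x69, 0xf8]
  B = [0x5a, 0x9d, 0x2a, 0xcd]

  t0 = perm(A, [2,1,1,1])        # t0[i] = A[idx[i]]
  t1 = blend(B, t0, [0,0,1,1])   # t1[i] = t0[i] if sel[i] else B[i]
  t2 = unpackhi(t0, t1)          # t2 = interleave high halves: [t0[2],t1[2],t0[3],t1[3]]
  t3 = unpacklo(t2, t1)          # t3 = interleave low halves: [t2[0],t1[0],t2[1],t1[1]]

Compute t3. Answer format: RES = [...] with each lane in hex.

t0 = [0x69, 0x5e, 0x5e, 0x5e]
t1 = [0x5a, 0x9d, 0x5e, 0x5e]
t2 = [0x5e, 0x5e, 0x5e, 0x5e]
t3 = [0x5e, 0x5a, 0x5e, 0x9d]

RES = [0x5e, 0x5a, 0x5e, 0x9d]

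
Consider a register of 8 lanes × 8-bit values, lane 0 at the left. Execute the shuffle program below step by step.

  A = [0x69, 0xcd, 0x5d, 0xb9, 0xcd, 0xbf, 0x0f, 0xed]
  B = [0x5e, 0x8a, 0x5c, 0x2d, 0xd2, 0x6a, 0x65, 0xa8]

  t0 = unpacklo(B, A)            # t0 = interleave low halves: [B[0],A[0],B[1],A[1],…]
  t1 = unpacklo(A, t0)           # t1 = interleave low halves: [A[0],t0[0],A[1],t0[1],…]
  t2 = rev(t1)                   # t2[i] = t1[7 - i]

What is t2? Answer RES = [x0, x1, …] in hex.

RES = [ 0xcd  0xb9  0x8a  0x5d  0x69  0xcd  0x5e  0x69 ]

→ t0 |5e|69|8a|cd|5c|5d|2d|b9|
→ t1 |69|5e|cd|69|5d|8a|b9|cd|
→ t2 |cd|b9|8a|5d|69|cd|5e|69|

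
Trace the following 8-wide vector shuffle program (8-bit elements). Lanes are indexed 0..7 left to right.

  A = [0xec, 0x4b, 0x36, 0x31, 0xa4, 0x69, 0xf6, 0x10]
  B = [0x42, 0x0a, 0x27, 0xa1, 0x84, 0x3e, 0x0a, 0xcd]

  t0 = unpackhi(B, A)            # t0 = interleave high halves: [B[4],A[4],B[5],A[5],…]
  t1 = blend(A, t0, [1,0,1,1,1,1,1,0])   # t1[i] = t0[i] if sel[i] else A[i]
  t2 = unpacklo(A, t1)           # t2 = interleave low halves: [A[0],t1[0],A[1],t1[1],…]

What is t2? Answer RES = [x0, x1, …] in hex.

→ t0 |84|a4|3e|69|0a|f6|cd|10|
→ t1 |84|4b|3e|69|0a|f6|cd|10|
→ t2 |ec|84|4b|4b|36|3e|31|69|

RES = [ 0xec  0x84  0x4b  0x4b  0x36  0x3e  0x31  0x69 ]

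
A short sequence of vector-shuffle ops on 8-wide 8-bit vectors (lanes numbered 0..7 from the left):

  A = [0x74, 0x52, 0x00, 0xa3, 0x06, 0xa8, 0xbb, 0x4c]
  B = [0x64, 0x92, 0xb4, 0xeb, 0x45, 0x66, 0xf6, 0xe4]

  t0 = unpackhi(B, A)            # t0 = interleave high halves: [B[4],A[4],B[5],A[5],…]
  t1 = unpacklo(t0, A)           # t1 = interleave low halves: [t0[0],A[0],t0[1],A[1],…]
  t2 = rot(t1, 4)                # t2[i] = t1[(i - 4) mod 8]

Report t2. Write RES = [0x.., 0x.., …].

t0 = [0x45, 0x06, 0x66, 0xa8, 0xf6, 0xbb, 0xe4, 0x4c]
t1 = [0x45, 0x74, 0x06, 0x52, 0x66, 0x00, 0xa8, 0xa3]
t2 = [0x66, 0x00, 0xa8, 0xa3, 0x45, 0x74, 0x06, 0x52]

RES = [ 0x66  0x00  0xa8  0xa3  0x45  0x74  0x06  0x52 ]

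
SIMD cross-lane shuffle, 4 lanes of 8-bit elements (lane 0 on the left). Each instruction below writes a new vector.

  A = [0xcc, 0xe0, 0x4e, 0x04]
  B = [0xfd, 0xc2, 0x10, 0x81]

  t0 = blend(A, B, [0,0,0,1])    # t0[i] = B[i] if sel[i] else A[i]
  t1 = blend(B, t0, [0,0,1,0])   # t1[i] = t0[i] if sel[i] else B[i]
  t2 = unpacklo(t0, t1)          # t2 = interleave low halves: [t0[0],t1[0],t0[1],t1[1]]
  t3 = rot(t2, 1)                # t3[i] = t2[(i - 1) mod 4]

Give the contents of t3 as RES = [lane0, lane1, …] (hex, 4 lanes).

t0 = [0xcc, 0xe0, 0x4e, 0x81]
t1 = [0xfd, 0xc2, 0x4e, 0x81]
t2 = [0xcc, 0xfd, 0xe0, 0xc2]
t3 = [0xc2, 0xcc, 0xfd, 0xe0]

RES = [0xc2, 0xcc, 0xfd, 0xe0]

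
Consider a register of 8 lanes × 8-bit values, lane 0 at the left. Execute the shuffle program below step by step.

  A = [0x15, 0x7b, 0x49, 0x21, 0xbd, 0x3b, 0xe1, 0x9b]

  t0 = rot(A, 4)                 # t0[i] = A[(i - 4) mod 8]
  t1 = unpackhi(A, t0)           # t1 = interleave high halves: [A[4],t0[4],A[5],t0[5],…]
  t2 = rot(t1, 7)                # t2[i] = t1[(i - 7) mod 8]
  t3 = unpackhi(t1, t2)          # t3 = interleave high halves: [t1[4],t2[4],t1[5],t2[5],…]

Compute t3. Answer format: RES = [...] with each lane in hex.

  t0: bd 3b e1 9b 15 7b 49 21
  t1: bd 15 3b 7b e1 49 9b 21
  t2: 15 3b 7b e1 49 9b 21 bd
  t3: e1 49 49 9b 9b 21 21 bd

RES = [ 0xe1  0x49  0x49  0x9b  0x9b  0x21  0x21  0xbd ]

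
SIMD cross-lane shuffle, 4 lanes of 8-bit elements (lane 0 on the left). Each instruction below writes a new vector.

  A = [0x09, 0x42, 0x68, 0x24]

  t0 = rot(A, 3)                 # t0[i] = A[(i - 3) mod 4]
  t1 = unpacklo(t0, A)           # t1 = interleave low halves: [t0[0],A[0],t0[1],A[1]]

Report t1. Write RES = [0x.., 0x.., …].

  t0: 42 68 24 09
  t1: 42 09 68 42

RES = [ 0x42  0x09  0x68  0x42 ]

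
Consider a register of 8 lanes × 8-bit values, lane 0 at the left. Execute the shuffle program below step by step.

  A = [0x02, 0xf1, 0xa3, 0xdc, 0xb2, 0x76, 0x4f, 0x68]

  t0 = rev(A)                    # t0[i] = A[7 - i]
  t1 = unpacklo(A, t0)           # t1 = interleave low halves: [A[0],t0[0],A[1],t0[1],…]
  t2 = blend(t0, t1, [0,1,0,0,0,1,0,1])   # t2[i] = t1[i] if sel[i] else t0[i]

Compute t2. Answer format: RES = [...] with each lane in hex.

RES = [0x68, 0x68, 0x76, 0xb2, 0xdc, 0x76, 0xf1, 0xb2]

→ t0 |68|4f|76|b2|dc|a3|f1|02|
→ t1 |02|68|f1|4f|a3|76|dc|b2|
→ t2 |68|68|76|b2|dc|76|f1|b2|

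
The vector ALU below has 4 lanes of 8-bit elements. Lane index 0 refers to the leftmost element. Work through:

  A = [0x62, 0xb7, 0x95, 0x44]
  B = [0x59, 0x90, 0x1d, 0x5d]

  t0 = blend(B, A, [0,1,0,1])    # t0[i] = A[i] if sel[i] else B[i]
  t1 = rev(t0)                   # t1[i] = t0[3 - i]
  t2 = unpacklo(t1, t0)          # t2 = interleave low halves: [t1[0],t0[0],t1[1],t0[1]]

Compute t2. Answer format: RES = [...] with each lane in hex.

  t0: 59 b7 1d 44
  t1: 44 1d b7 59
  t2: 44 59 1d b7

RES = [ 0x44  0x59  0x1d  0xb7 ]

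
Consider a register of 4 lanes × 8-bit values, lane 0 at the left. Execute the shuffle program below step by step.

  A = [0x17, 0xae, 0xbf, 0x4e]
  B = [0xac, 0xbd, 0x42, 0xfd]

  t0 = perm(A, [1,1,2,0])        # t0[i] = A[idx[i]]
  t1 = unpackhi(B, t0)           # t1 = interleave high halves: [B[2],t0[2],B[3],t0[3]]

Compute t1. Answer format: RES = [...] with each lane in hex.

RES = [ 0x42  0xbf  0xfd  0x17 ]

→ t0 |ae|ae|bf|17|
→ t1 |42|bf|fd|17|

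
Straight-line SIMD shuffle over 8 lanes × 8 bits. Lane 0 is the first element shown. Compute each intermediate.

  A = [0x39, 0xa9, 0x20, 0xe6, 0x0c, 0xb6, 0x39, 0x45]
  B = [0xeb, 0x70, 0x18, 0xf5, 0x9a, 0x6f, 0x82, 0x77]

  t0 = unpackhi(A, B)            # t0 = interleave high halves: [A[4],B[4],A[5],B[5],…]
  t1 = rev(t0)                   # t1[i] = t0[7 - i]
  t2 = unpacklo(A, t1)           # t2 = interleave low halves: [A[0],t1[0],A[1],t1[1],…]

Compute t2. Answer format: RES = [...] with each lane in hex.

t0 = [0x0c, 0x9a, 0xb6, 0x6f, 0x39, 0x82, 0x45, 0x77]
t1 = [0x77, 0x45, 0x82, 0x39, 0x6f, 0xb6, 0x9a, 0x0c]
t2 = [0x39, 0x77, 0xa9, 0x45, 0x20, 0x82, 0xe6, 0x39]

RES = [0x39, 0x77, 0xa9, 0x45, 0x20, 0x82, 0xe6, 0x39]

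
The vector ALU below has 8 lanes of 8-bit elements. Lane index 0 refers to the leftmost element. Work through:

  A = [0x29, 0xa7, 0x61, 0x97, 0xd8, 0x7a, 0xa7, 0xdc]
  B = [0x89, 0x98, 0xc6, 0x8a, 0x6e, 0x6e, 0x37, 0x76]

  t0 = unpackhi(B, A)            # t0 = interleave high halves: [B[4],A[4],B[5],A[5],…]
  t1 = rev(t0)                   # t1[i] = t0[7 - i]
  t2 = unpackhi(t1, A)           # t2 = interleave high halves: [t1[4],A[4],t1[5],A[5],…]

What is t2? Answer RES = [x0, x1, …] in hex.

t0 = [0x6e, 0xd8, 0x6e, 0x7a, 0x37, 0xa7, 0x76, 0xdc]
t1 = [0xdc, 0x76, 0xa7, 0x37, 0x7a, 0x6e, 0xd8, 0x6e]
t2 = [0x7a, 0xd8, 0x6e, 0x7a, 0xd8, 0xa7, 0x6e, 0xdc]

RES = [ 0x7a  0xd8  0x6e  0x7a  0xd8  0xa7  0x6e  0xdc ]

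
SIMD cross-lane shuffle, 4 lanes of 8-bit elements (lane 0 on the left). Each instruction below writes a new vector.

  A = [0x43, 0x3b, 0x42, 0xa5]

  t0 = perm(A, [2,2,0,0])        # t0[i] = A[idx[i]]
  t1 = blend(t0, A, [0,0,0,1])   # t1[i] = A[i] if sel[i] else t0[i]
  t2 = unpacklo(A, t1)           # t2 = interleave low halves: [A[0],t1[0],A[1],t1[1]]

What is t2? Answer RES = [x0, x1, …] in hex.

RES = [0x43, 0x42, 0x3b, 0x42]

t0 = [0x42, 0x42, 0x43, 0x43]
t1 = [0x42, 0x42, 0x43, 0xa5]
t2 = [0x43, 0x42, 0x3b, 0x42]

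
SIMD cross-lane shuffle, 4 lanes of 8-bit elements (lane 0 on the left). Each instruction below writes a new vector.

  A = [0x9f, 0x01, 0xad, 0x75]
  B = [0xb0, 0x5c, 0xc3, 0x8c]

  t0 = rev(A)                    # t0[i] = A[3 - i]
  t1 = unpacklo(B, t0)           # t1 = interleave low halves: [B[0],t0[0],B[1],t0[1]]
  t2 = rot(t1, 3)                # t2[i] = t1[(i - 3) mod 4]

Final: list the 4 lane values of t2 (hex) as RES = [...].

t0 = [0x75, 0xad, 0x01, 0x9f]
t1 = [0xb0, 0x75, 0x5c, 0xad]
t2 = [0x75, 0x5c, 0xad, 0xb0]

RES = [0x75, 0x5c, 0xad, 0xb0]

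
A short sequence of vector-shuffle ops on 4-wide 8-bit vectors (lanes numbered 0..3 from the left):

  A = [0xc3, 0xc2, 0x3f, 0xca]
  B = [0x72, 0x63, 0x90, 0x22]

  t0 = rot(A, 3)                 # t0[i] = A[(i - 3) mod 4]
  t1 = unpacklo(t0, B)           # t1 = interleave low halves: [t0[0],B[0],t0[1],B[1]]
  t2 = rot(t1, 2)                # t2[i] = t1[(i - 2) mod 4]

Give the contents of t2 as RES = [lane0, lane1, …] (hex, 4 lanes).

RES = [0x3f, 0x63, 0xc2, 0x72]

t0 = [0xc2, 0x3f, 0xca, 0xc3]
t1 = [0xc2, 0x72, 0x3f, 0x63]
t2 = [0x3f, 0x63, 0xc2, 0x72]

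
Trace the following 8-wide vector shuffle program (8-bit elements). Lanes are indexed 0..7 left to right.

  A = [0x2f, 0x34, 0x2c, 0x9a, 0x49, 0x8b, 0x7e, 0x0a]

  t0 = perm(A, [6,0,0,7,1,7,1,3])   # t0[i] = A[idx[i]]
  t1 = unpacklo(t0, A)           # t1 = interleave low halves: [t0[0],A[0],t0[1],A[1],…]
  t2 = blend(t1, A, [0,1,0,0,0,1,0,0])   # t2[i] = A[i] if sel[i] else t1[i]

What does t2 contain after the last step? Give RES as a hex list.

t0 = [0x7e, 0x2f, 0x2f, 0x0a, 0x34, 0x0a, 0x34, 0x9a]
t1 = [0x7e, 0x2f, 0x2f, 0x34, 0x2f, 0x2c, 0x0a, 0x9a]
t2 = [0x7e, 0x34, 0x2f, 0x34, 0x2f, 0x8b, 0x0a, 0x9a]

RES = [0x7e, 0x34, 0x2f, 0x34, 0x2f, 0x8b, 0x0a, 0x9a]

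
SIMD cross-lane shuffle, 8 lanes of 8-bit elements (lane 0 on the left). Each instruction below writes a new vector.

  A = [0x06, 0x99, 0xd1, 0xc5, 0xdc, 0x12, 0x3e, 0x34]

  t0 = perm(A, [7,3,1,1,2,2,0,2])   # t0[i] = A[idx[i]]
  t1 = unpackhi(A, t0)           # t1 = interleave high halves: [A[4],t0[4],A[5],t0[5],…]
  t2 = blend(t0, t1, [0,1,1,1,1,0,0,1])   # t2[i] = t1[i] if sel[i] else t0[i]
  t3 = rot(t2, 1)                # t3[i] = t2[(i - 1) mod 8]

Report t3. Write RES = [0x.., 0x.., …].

t0 = [0x34, 0xc5, 0x99, 0x99, 0xd1, 0xd1, 0x06, 0xd1]
t1 = [0xdc, 0xd1, 0x12, 0xd1, 0x3e, 0x06, 0x34, 0xd1]
t2 = [0x34, 0xd1, 0x12, 0xd1, 0x3e, 0xd1, 0x06, 0xd1]
t3 = [0xd1, 0x34, 0xd1, 0x12, 0xd1, 0x3e, 0xd1, 0x06]

RES = [0xd1, 0x34, 0xd1, 0x12, 0xd1, 0x3e, 0xd1, 0x06]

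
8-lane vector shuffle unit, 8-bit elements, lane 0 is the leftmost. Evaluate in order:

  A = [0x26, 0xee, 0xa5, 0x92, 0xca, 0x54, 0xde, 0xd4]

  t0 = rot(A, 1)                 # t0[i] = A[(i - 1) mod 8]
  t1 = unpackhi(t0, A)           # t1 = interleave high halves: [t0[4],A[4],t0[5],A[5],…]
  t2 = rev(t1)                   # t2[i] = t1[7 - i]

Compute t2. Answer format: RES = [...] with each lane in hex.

RES = [ 0xd4  0xde  0xde  0x54  0x54  0xca  0xca  0x92 ]

→ t0 |d4|26|ee|a5|92|ca|54|de|
→ t1 |92|ca|ca|54|54|de|de|d4|
→ t2 |d4|de|de|54|54|ca|ca|92|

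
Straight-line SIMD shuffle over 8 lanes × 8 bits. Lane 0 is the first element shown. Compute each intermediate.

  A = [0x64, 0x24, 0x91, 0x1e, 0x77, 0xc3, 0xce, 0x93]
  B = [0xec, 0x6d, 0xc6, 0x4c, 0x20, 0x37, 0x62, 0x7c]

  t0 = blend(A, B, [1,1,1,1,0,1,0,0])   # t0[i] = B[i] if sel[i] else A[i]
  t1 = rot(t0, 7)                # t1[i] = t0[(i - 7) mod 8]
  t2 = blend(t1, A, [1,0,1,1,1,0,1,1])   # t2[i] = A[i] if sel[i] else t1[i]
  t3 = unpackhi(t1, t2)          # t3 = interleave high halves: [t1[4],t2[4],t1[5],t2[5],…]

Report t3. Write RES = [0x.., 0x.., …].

RES = [ 0x37  0x77  0xce  0xce  0x93  0xce  0xec  0x93 ]

  t0: ec 6d c6 4c 77 37 ce 93
  t1: 6d c6 4c 77 37 ce 93 ec
  t2: 64 c6 91 1e 77 ce ce 93
  t3: 37 77 ce ce 93 ce ec 93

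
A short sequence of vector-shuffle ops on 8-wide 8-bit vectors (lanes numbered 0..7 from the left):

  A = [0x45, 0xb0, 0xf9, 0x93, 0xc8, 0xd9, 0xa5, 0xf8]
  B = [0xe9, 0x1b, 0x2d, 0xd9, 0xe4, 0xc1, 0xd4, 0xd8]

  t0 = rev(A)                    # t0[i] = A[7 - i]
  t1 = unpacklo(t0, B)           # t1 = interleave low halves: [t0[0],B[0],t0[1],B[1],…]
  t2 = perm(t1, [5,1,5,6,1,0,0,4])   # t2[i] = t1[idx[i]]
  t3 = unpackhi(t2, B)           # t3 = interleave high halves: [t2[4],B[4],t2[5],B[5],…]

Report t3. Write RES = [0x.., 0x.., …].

RES = [0xe9, 0xe4, 0xf8, 0xc1, 0xf8, 0xd4, 0xd9, 0xd8]

t0 = [0xf8, 0xa5, 0xd9, 0xc8, 0x93, 0xf9, 0xb0, 0x45]
t1 = [0xf8, 0xe9, 0xa5, 0x1b, 0xd9, 0x2d, 0xc8, 0xd9]
t2 = [0x2d, 0xe9, 0x2d, 0xc8, 0xe9, 0xf8, 0xf8, 0xd9]
t3 = [0xe9, 0xe4, 0xf8, 0xc1, 0xf8, 0xd4, 0xd9, 0xd8]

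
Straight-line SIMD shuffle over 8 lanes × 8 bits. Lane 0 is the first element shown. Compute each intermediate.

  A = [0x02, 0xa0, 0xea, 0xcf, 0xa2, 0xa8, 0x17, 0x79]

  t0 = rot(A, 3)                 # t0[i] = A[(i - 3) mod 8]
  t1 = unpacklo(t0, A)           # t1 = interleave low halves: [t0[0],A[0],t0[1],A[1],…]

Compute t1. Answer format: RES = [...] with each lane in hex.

RES = [ 0xa8  0x02  0x17  0xa0  0x79  0xea  0x02  0xcf ]

t0 = [0xa8, 0x17, 0x79, 0x02, 0xa0, 0xea, 0xcf, 0xa2]
t1 = [0xa8, 0x02, 0x17, 0xa0, 0x79, 0xea, 0x02, 0xcf]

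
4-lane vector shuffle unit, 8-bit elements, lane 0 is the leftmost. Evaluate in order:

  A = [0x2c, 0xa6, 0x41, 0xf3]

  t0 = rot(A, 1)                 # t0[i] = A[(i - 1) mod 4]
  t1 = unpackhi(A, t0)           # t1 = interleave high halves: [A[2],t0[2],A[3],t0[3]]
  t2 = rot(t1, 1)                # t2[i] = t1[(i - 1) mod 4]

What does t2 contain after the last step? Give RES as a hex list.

  t0: f3 2c a6 41
  t1: 41 a6 f3 41
  t2: 41 41 a6 f3

RES = [0x41, 0x41, 0xa6, 0xf3]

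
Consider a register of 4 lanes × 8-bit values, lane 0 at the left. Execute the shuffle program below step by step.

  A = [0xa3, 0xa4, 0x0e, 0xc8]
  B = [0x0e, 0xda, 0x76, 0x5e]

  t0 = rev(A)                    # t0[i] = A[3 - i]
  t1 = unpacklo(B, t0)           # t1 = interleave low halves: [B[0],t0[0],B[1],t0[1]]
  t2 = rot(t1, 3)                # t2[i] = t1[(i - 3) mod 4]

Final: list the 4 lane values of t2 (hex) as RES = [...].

RES = [0xc8, 0xda, 0x0e, 0x0e]

  t0: c8 0e a4 a3
  t1: 0e c8 da 0e
  t2: c8 da 0e 0e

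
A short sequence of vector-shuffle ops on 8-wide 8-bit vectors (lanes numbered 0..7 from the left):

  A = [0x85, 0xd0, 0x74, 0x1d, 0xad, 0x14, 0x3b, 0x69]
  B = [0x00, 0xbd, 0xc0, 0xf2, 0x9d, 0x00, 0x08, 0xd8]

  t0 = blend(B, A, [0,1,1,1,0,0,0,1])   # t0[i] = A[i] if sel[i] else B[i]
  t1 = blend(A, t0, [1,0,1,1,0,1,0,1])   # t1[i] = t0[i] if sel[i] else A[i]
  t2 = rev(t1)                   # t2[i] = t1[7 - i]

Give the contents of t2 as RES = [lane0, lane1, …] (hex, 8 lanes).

→ t0 |00|d0|74|1d|9d|00|08|69|
→ t1 |00|d0|74|1d|ad|00|3b|69|
→ t2 |69|3b|00|ad|1d|74|d0|00|

RES = [0x69, 0x3b, 0x00, 0xad, 0x1d, 0x74, 0xd0, 0x00]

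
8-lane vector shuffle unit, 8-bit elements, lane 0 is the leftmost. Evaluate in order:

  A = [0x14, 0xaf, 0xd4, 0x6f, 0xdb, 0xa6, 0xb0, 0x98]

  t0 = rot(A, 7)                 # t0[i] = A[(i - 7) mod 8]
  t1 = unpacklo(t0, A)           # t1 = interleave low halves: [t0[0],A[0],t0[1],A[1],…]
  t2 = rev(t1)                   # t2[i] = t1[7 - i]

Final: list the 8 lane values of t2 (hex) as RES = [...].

→ t0 |af|d4|6f|db|a6|b0|98|14|
→ t1 |af|14|d4|af|6f|d4|db|6f|
→ t2 |6f|db|d4|6f|af|d4|14|af|

RES = [ 0x6f  0xdb  0xd4  0x6f  0xaf  0xd4  0x14  0xaf ]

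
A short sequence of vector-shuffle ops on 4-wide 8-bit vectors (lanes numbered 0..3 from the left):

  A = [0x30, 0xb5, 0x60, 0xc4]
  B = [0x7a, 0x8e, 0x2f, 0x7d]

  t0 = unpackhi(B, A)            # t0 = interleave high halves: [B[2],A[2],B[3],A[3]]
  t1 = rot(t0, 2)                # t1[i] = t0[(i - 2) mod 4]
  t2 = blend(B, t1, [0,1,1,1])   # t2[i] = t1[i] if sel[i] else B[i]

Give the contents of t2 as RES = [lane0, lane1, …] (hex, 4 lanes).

  t0: 2f 60 7d c4
  t1: 7d c4 2f 60
  t2: 7a c4 2f 60

RES = [0x7a, 0xc4, 0x2f, 0x60]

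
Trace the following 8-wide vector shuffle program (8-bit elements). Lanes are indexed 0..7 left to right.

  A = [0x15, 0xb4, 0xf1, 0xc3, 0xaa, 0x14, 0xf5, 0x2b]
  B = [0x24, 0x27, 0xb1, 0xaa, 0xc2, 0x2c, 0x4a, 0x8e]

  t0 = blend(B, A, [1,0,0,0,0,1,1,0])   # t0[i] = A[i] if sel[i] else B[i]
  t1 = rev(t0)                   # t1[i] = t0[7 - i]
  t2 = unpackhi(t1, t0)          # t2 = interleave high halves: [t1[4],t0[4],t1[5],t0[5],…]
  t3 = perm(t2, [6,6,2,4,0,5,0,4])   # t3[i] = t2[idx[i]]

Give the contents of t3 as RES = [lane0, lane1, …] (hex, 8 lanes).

→ t0 |15|27|b1|aa|c2|14|f5|8e|
→ t1 |8e|f5|14|c2|aa|b1|27|15|
→ t2 |aa|c2|b1|14|27|f5|15|8e|
→ t3 |15|15|b1|27|aa|f5|aa|27|

RES = [ 0x15  0x15  0xb1  0x27  0xaa  0xf5  0xaa  0x27 ]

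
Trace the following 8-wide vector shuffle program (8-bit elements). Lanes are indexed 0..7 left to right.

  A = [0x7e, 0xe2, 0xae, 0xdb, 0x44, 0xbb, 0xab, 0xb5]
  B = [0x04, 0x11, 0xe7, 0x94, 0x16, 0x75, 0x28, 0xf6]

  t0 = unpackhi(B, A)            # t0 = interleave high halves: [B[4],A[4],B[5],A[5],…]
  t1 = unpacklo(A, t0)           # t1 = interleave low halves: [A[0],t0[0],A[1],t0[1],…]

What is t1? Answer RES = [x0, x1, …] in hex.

RES = [0x7e, 0x16, 0xe2, 0x44, 0xae, 0x75, 0xdb, 0xbb]

→ t0 |16|44|75|bb|28|ab|f6|b5|
→ t1 |7e|16|e2|44|ae|75|db|bb|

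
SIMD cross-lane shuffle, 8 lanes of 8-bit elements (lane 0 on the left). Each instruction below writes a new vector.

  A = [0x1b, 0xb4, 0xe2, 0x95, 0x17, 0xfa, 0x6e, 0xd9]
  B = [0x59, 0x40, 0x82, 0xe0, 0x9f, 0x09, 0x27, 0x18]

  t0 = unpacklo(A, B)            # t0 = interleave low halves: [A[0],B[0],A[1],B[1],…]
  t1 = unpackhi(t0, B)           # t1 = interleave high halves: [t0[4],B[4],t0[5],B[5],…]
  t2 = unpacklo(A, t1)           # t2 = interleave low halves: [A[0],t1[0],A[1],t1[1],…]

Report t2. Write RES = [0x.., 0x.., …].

RES = [ 0x1b  0xe2  0xb4  0x9f  0xe2  0x82  0x95  0x09 ]

t0 = [0x1b, 0x59, 0xb4, 0x40, 0xe2, 0x82, 0x95, 0xe0]
t1 = [0xe2, 0x9f, 0x82, 0x09, 0x95, 0x27, 0xe0, 0x18]
t2 = [0x1b, 0xe2, 0xb4, 0x9f, 0xe2, 0x82, 0x95, 0x09]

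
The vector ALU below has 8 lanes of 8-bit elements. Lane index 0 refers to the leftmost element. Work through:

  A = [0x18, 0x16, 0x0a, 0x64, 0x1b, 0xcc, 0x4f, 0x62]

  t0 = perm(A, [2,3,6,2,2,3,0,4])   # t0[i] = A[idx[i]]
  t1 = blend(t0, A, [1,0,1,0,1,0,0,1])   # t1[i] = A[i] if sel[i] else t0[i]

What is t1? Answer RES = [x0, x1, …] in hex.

  t0: 0a 64 4f 0a 0a 64 18 1b
  t1: 18 64 0a 0a 1b 64 18 62

RES = [0x18, 0x64, 0x0a, 0x0a, 0x1b, 0x64, 0x18, 0x62]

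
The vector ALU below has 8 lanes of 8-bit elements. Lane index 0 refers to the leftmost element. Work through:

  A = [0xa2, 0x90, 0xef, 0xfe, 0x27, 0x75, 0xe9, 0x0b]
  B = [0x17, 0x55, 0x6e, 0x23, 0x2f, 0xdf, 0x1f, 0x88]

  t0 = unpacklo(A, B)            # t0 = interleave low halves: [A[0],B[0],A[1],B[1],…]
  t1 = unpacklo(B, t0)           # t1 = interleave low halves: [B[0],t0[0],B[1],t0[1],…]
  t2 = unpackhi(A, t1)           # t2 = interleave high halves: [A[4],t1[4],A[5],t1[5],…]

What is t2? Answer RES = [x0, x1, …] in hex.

RES = [0x27, 0x6e, 0x75, 0x90, 0xe9, 0x23, 0x0b, 0x55]

→ t0 |a2|17|90|55|ef|6e|fe|23|
→ t1 |17|a2|55|17|6e|90|23|55|
→ t2 |27|6e|75|90|e9|23|0b|55|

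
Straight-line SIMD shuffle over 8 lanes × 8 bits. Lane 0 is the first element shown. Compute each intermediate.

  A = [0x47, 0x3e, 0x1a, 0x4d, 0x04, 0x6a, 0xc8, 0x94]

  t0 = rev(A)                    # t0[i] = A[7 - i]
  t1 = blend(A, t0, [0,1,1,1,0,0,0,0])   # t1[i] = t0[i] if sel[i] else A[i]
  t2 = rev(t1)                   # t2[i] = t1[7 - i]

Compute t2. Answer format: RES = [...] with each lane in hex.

  t0: 94 c8 6a 04 4d 1a 3e 47
  t1: 47 c8 6a 04 04 6a c8 94
  t2: 94 c8 6a 04 04 6a c8 47

RES = [ 0x94  0xc8  0x6a  0x04  0x04  0x6a  0xc8  0x47 ]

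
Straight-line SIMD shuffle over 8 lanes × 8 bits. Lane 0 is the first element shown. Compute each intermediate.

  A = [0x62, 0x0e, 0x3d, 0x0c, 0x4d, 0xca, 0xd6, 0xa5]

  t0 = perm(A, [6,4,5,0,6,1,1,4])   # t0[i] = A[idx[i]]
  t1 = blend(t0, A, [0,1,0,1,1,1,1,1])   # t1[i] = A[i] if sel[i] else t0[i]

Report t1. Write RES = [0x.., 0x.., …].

  t0: d6 4d ca 62 d6 0e 0e 4d
  t1: d6 0e ca 0c 4d ca d6 a5

RES = [ 0xd6  0x0e  0xca  0x0c  0x4d  0xca  0xd6  0xa5 ]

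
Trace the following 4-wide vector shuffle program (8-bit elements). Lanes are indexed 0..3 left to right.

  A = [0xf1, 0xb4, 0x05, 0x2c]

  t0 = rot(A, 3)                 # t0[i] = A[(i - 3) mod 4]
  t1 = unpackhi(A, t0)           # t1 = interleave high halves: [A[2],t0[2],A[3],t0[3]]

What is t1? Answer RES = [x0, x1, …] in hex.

  t0: b4 05 2c f1
  t1: 05 2c 2c f1

RES = [ 0x05  0x2c  0x2c  0xf1 ]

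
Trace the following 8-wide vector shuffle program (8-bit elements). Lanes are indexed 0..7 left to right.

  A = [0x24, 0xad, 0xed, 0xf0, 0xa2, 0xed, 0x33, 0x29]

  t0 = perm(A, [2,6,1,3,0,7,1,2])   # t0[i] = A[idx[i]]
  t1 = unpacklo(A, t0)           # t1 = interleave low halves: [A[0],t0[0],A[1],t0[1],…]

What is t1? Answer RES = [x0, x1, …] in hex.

RES = [ 0x24  0xed  0xad  0x33  0xed  0xad  0xf0  0xf0 ]

t0 = [0xed, 0x33, 0xad, 0xf0, 0x24, 0x29, 0xad, 0xed]
t1 = [0x24, 0xed, 0xad, 0x33, 0xed, 0xad, 0xf0, 0xf0]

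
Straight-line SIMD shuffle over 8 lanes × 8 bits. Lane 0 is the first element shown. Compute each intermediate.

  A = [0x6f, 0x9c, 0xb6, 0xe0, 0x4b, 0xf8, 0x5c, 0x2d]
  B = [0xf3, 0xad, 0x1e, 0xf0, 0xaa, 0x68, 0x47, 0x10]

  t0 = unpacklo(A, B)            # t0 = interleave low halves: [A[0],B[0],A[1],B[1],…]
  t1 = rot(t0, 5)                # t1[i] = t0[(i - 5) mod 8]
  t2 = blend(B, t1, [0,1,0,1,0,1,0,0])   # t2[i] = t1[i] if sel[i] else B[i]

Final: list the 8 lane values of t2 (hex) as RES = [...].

t0 = [0x6f, 0xf3, 0x9c, 0xad, 0xb6, 0x1e, 0xe0, 0xf0]
t1 = [0xad, 0xb6, 0x1e, 0xe0, 0xf0, 0x6f, 0xf3, 0x9c]
t2 = [0xf3, 0xb6, 0x1e, 0xe0, 0xaa, 0x6f, 0x47, 0x10]

RES = [0xf3, 0xb6, 0x1e, 0xe0, 0xaa, 0x6f, 0x47, 0x10]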